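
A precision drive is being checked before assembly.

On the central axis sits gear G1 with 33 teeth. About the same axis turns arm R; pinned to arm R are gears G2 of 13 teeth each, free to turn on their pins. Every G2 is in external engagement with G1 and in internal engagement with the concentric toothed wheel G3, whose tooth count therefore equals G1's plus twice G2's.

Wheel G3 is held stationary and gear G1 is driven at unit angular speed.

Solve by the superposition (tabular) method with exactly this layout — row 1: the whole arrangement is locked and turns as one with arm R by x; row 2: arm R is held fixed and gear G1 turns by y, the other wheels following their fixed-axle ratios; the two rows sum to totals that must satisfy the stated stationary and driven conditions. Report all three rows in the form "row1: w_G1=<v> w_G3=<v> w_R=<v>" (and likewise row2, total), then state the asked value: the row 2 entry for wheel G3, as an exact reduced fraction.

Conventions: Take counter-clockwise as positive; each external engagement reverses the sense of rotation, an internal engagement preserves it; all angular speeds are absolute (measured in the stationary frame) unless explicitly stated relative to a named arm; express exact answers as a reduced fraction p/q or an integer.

row1: w_G1=33/92 w_G3=33/92 w_R=33/92
row2: w_G1=59/92 w_G3=-33/92 w_R=0
total: w_G1=1 w_G3=0 w_R=33/92
asked value: -33/92

recognized (axles ride arm R): planetary set, 33/13/59 teeth
superposition row 1 [locked train]: every member turns x
row 2 (arm held, sun turns y): ω_ring = −(33/59)·y, ω_arm = 0
boundary: total ω_ring = x − (33/59)·y = 0 and total ω_sun = x + y = 1  ⇒  y = 59/92, x = 33/92
row 2 ring = −(33/59)·59/92 = -33/92
totals (row 1 + row 2): sun 33/92 + 59/92 = 1, ring 33/92 + (-33/92) = 0, arm 33/92 + 0 = 33/92
asked cell (row2, ring) = -33/92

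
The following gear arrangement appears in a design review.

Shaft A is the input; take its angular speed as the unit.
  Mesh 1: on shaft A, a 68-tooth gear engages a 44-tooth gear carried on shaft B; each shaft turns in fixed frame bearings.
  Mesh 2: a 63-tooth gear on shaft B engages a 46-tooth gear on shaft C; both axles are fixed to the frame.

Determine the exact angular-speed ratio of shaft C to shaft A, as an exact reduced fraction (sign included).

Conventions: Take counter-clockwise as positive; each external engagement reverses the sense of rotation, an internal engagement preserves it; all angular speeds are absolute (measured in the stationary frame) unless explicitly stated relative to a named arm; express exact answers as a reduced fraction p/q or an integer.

1071/506

class = fixed-axis compound train [2 meshes; 2 ratios multiply, 2 sense flips]
mesh 1 [68T→44T]: running ratio 17/11, sense −
mesh 2 [63T→46T]: running ratio 1071/506, sense +
ω_out/ω_in = 1071/506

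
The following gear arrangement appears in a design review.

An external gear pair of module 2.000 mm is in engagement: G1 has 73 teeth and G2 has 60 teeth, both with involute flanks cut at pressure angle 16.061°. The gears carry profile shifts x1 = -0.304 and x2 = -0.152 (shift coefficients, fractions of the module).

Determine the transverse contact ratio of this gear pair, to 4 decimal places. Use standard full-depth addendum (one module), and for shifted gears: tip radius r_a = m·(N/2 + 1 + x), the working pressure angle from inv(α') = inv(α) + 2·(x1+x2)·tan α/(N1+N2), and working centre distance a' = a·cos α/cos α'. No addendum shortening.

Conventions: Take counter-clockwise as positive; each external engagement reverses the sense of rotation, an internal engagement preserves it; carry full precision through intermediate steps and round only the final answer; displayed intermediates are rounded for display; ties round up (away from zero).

2.2416

class = single-mesh tooth geometry [involute pair 73T × 60T, m = 2.000]
base radii: r_b1 = 70.150642, r_b2 = 57.658062
tip radii: r_a1 = 74.392000, r_a2 = 61.696000
inv(α') = inv(16.061°) + 2·(-0.304-0.152)·tan α/(73+60) = 0.00560644  ⇒  α' = 14.55257°
a' = a·cos α / cos α' = 133.0000·cos 16.061°/cos 14.55257° = 132.045036
action lengths: √(r_a1²−r_b1²) = 24.759991, √(r_a2²−r_b2²) = 21.953231
base pitch p_b = π·m·cos α = 6.037938
CR = (24.759991 + 21.953231 − 132.045036·sin 14.55257°)/6.037938 = 2.241578
contact ratio ≈ 2.2416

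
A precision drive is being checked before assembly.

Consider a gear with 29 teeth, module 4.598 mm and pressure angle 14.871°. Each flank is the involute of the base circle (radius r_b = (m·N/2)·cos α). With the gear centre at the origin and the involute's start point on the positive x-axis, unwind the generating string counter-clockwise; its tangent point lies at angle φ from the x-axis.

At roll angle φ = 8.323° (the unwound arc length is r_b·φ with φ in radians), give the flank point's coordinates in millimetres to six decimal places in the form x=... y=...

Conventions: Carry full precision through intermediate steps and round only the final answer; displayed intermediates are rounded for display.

x=65.114216 y=0.065702

class = single-mesh tooth geometry [base-circle involute, m = 4.598, 29T]
pitch radius r_p = m·N/2 = 4.598·29/2 = 66.671000
base radius r_b = r_p·cos α = 66.671000·cos 14.871° = 64.437928
roll angle φ = 8.323° = 0.14526375 rad
x = r_b·(cos φ + φ·sin φ) = 65.114216
y = r_b·(sin φ − φ·cos φ) = 0.065702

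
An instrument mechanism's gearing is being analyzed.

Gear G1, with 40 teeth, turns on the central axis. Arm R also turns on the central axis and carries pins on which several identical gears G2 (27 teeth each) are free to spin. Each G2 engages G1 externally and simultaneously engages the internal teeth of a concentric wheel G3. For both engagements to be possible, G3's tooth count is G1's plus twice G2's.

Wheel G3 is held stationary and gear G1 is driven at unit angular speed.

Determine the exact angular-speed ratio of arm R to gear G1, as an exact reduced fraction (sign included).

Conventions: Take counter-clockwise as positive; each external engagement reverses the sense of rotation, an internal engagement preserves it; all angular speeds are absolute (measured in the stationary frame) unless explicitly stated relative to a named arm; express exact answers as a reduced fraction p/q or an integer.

20/67

topology: planetary set — G1 40T / G2 27T / G3 94T, arm = carrier (Willis)
ring teeth: 40 + 2·27 = 94
40(ω_sun−ω_arm) = −94(ω_ring−ω_arm),  ω_ring = 0, ω_sun = 1
40(1−ω_arm) = −94(0−ω_arm)  ⇒  134·ω_arm = 40  ⇒  ω_arm = 20/67
ω_out/ω_in = 20/67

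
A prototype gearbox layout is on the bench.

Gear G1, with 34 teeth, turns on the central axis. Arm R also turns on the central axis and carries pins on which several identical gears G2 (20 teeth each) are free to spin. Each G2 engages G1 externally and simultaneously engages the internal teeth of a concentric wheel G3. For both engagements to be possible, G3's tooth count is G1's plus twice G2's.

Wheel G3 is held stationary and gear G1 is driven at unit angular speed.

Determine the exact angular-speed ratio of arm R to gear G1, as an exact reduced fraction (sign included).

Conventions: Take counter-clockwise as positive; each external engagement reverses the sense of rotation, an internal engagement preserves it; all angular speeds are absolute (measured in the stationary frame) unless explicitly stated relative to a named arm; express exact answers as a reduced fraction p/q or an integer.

topology: planetary set — G1 34T / G2 20T / G3 74T, arm = carrier (Willis)
ring teeth: 34 + 2·20 = 74
34(ω_sun−ω_arm) = −74(ω_ring−ω_arm),  ω_ring = 0, ω_sun = 1
34(1−ω_arm) = −74(0−ω_arm)  ⇒  108·ω_arm = 34  ⇒  ω_arm = 17/54
ω_out/ω_in = 17/54

17/54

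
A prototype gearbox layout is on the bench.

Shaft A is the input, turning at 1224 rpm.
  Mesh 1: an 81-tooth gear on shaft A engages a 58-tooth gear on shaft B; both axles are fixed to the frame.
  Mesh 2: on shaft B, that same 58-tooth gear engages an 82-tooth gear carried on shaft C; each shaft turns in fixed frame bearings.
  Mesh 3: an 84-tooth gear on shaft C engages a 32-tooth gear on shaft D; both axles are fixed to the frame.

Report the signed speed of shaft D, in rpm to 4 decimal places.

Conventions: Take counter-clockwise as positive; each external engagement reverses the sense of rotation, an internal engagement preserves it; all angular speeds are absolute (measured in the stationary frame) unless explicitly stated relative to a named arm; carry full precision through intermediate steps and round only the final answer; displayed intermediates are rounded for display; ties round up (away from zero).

topology: fixed-axis compound train — 3 meshes, A→D
mesh 1 [81T→58T]: ω = 1224.0000×81/58 = 1709.3793 rpm, sense flips to −
mesh 2 [58T→82T]: ω = 1709.3793×58/82 = 1209.0732 rpm, sense flips to +
mesh 3 [84T→32T]: ω = 1209.0732×84/32 = 3173.8171 rpm, sense flips to −
signed output speed = -3173.8171 rpm

-3173.8171 rpm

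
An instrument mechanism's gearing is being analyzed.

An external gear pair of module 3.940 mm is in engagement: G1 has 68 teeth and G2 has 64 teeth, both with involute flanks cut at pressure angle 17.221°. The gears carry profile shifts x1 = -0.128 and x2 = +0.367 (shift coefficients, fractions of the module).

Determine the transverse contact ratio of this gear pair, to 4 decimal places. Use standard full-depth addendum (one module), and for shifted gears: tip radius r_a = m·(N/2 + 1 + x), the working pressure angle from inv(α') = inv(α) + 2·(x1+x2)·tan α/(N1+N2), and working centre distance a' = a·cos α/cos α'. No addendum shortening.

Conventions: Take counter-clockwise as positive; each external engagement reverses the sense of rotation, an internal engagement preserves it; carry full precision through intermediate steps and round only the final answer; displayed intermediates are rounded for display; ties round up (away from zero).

class = single-mesh tooth geometry [involute pair 68T × 64T, m = 3.940]
base radii: r_b1 = 127.954562, r_b2 = 120.427823
tip radii: r_a1 = 137.395680, r_a2 = 131.465980
inv(α') = inv(17.221°) + 2·(-0.128+0.367)·tan α/(68+64) = 0.01051265  ⇒  α' = 17.86444°
a' = a·cos α / cos α' = 260.0400·cos 17.221°/cos 17.86444° = 260.964807
action lengths: √(r_a1²−r_b1²) = 50.052003, √(r_a2²−r_b2²) = 52.729910
base pitch p_b = π·m·cos α = 11.822974
CR = (50.052003 + 52.729910 − 260.964807·sin 17.86444°)/11.822974 = 1.922257
contact ratio ≈ 1.9223

1.9223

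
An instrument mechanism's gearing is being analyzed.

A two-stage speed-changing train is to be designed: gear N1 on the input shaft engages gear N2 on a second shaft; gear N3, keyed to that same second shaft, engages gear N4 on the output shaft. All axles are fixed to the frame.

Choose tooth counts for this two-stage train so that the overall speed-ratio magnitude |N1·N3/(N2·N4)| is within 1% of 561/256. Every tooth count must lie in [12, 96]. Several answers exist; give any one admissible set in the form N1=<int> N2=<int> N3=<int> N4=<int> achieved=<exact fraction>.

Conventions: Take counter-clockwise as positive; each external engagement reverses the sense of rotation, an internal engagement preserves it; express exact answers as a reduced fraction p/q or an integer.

2-stage fixed-axis compound train for ratio 561/256
target = 561/256 in lowest terms: an exact hit needs N1·N3 = k·561 and N2·N4 = k·256 for one integer k, every count in [12, 96]; additionally prefer no 1:1 stage (N1 ≠ N2, N3 ≠ N4)
k = 1: N1·N3 = 561 = 17·33, N2·N4 = 256 = 16·16
achieved = 17·33/(16·16) = 561/256; |achieved − target| = 0 ≤ 561/25600 ✓

N1=17 N2=16 N3=33 N4=16 achieved=561/256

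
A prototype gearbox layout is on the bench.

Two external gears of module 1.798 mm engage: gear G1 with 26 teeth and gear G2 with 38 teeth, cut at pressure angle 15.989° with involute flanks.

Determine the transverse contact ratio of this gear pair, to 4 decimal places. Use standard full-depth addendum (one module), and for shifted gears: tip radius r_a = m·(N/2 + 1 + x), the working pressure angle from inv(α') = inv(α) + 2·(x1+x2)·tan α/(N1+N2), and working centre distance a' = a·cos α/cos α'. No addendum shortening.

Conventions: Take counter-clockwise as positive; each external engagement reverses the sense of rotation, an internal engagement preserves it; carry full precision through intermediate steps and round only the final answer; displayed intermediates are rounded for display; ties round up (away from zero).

1.8689

recognized (one external pair, fixed centres): single-mesh tooth geometry, m = 1.798, N1 = 26, N2 = 38
base radii: r_b1 = 22.469767, r_b2 = 32.840429
tip radii: r_a1 = 25.172000, r_a2 = 35.960000
no profile shift: α' = α, a' = a
action lengths: √(r_a1²−r_b1²) = 11.346327, √(r_a2²−r_b2²) = 14.650181
base pitch p_b = π·m·cos α = 5.430066
CR = (11.346327 + 14.650181 − 57.536000·sin 15.98900°)/5.430066 = 1.868864
contact ratio ≈ 1.8689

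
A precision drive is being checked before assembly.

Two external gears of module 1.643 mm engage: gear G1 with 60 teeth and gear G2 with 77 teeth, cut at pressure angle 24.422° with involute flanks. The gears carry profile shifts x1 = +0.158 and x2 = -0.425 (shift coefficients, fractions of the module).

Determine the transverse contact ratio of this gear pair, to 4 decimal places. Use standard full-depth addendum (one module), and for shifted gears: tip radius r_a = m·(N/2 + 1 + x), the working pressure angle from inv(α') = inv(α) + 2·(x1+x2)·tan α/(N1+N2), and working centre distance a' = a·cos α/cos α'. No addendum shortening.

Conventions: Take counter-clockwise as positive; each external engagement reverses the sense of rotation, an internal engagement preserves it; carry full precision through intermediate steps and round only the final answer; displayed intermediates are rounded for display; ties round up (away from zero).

1.6040

class = single-mesh tooth geometry [involute pair 60T × 77T, m = 1.643]
base radii: r_b1 = 44.879776, r_b2 = 57.595712
tip radii: r_a1 = 51.192594, r_a2 = 64.200225
inv(α') = inv(24.422°) + 2·(+0.158-0.425)·tan α/(60+77) = 0.02606894  ⇒  α' = 23.91855°
a' = a·cos α / cos α' = 112.5455·cos 24.422°/cos 23.91855° = 112.102547
action lengths: √(r_a1²−r_b1²) = 24.626965, √(r_a2²−r_b2²) = 28.361996
base pitch p_b = π·m·cos α = 4.699799
CR = (24.626965 + 28.361996 − 112.102547·sin 23.91855°)/4.699799 = 1.603979
contact ratio ≈ 1.6040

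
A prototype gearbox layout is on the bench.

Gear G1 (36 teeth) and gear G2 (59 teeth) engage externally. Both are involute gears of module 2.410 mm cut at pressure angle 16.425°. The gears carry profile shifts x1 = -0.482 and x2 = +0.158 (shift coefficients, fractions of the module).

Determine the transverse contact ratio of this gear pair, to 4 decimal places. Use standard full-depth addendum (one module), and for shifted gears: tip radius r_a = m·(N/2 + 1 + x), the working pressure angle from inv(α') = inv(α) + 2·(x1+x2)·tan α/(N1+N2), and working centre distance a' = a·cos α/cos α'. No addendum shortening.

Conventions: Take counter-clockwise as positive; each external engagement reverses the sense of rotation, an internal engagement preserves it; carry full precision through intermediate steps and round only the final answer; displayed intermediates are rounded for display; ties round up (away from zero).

2.0955

recognized (one external pair, fixed centres): single-mesh tooth geometry, m = 2.410, N1 = 36, N2 = 59
base radii: r_b1 = 41.609692, r_b2 = 68.193662
tip radii: r_a1 = 44.628380, r_a2 = 73.885780
inv(α') = inv(16.425°) + 2·(-0.482+0.158)·tan α/(36+59) = 0.00610909  ⇒  α' = 14.96743°
a' = a·cos α / cos α' = 114.4750·cos 16.425°/cos 14.96743° = 113.659504
action lengths: √(r_a1²−r_b1²) = 16.134616, √(r_a2²−r_b2²) = 28.438230
base pitch p_b = π·m·cos α = 7.262261
CR = (16.134616 + 28.438230 − 113.659504·sin 14.96743°)/7.262261 = 2.095492
contact ratio ≈ 2.0955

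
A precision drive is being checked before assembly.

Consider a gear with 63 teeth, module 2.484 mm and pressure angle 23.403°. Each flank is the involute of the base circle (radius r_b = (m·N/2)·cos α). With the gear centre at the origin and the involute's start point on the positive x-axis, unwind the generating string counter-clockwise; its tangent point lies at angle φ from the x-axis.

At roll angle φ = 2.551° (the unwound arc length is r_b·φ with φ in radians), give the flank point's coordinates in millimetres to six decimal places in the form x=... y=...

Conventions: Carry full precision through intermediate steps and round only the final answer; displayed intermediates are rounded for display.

class = single-mesh tooth geometry [base-circle involute, m = 2.484, 63T]
pitch radius r_p = m·N/2 = 2.484·63/2 = 78.246000
base radius r_b = r_p·cos α = 78.246000·cos 23.403° = 71.809001
roll angle φ = 2.551° = 0.04452335 rad
x = r_b·(cos φ + φ·sin φ) = 71.880140
y = r_b·(sin φ − φ·cos φ) = 0.002112

x=71.880140 y=0.002112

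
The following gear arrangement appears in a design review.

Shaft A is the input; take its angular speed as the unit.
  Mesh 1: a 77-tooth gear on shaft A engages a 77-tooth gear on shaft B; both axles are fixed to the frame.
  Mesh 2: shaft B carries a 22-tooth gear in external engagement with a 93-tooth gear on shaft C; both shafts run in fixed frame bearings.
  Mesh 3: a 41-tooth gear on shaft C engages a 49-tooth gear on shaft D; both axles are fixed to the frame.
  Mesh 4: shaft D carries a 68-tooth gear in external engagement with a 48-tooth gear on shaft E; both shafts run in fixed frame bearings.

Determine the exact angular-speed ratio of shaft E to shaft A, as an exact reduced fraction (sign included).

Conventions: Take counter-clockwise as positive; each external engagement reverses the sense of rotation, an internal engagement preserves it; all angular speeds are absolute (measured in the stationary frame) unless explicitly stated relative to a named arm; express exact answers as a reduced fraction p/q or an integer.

7667/27342

class = fixed-axis compound train [4 meshes; 4 ratios multiply, 4 sense flips]
mesh 1 [77T→77T]: running ratio 1, sense −
mesh 2 [22T→93T]: running ratio 22/93, sense +
mesh 3 [41T→49T]: running ratio 902/4557, sense −
mesh 4 [68T→48T]: running ratio 7667/27342, sense +
ω_out/ω_in = 7667/27342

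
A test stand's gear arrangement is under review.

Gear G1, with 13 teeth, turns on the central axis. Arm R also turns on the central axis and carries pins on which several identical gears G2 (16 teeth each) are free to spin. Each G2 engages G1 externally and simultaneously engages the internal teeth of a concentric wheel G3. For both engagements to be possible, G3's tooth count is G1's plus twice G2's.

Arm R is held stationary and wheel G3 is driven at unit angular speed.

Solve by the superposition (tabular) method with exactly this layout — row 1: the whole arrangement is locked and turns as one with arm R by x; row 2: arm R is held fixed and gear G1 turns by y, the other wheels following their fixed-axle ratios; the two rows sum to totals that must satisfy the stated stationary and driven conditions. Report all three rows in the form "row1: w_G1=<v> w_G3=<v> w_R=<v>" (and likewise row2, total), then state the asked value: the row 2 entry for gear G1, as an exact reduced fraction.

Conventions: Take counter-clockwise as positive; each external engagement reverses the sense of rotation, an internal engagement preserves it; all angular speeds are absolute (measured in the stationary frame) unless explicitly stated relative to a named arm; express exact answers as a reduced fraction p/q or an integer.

row1: w_G1=0 w_G3=0 w_R=0
row2: w_G1=-45/13 w_G3=1 w_R=0
total: w_G1=-45/13 w_G3=1 w_R=0
asked value: -45/13

topology: planetary set — G1 13T / G2 16T / G3 45T, arm = carrier (Willis)
row 1 (train locked, turned with arm): all members turn x
row 2: sun turns y, ring = −(13/45)·y, arm 0
boundary: total ω_arm = x = 0 and total ω_ring = x − (13/45)·y = 1  ⇒  y = -45/13, x = 0
row 2 ring = −(13/45)·(-45/13) = 1
totals (row 1 + row 2): sun 0 + (-45/13) = -45/13, ring 0 + 1 = 1, arm 0 + 0 = 0
asked cell (row2, sun) = -45/13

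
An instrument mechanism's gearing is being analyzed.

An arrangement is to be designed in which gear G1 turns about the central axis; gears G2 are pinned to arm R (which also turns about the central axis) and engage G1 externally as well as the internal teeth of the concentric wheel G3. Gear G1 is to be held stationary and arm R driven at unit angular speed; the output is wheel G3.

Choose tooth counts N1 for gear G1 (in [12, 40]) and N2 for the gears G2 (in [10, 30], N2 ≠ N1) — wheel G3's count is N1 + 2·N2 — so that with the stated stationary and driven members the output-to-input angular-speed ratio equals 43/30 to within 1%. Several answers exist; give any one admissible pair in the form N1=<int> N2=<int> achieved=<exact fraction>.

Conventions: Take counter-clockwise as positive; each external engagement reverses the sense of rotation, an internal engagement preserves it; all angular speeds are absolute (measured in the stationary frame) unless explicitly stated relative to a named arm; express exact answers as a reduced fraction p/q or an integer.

N1=26 N2=17 achieved=43/30

topology: planetary set — design target 43/30, arm = carrier (Willis)
Willis with ω_sun = 0: ω_ring/ω_arm = (N1+N3)/N3; set equal to 43/30  ⇒  N3/N1 = 1/(43/30 − 1) = 30/13
N3 = N1 + 2·N2  ⇒  N2/N1 = (N3/N1 − 1)/2 = (30/13 − 1)/2 = 17/26
smallest multiple with N1 ≥ 12 and N2 ≥ 10: k = 1  ⇒  N1 = 1·26 = 26, N2 = 1·17 = 17 (N1 ≤ 40, N2 ≤ 30, N2 ≠ N1 ✓), N3 = 26 + 2·17 = 60
check: (N1+N3)/N3 with N1 = 26, N3 = 60 gives 43/30; |achieved − target| = 0 ≤ 43/3000 ✓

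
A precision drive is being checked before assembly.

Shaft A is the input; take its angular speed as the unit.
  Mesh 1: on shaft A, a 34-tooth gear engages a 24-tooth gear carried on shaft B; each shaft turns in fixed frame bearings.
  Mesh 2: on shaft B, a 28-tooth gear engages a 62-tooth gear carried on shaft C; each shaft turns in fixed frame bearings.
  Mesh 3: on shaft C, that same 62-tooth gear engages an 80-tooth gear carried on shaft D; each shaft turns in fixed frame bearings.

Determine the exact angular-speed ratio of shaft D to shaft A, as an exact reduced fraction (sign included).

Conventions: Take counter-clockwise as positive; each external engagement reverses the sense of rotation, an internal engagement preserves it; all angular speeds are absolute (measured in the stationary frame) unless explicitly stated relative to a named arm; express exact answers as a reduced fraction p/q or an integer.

class = fixed-axis compound train [3 meshes; 3 ratios multiply, 3 sense flips]
mesh 1 [34T→24T]: running ratio 17/12, sense −
mesh 2 [28T→62T]: running ratio 119/186, sense +
mesh 3 [62T→80T]: running ratio 119/240, sense −
ω_out/ω_in = -119/240

-119/240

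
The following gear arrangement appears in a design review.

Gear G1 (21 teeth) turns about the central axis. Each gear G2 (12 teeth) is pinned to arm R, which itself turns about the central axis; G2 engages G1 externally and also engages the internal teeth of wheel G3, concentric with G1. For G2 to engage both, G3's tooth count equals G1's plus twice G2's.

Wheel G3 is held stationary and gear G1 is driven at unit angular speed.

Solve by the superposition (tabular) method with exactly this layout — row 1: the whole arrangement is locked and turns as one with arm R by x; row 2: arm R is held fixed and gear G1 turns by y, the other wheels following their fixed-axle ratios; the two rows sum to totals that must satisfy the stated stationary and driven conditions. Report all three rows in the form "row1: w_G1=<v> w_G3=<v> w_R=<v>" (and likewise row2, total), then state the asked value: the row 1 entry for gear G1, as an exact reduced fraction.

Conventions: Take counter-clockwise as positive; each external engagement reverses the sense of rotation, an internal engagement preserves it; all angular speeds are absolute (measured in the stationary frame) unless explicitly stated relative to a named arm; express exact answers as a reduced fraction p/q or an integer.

topology: planetary set — G1 21T / G2 12T / G3 45T, arm = carrier (Willis)
row 1 — lock + rotate with arm: ω_sun = ω_ring = ω_arm = x
row 2: sun turns y, ring = −(21/45)·y, arm 0
boundary: total ω_ring = x − (21/45)·y = 0 and total ω_sun = x + y = 1  ⇒  y = 15/22, x = 7/22
row 2 ring = −(21/45)·15/22 = -7/22
totals (row 1 + row 2): sun 7/22 + 15/22 = 1, ring 7/22 + (-7/22) = 0, arm 7/22 + 0 = 7/22
asked cell (row1, sun) = 7/22

row1: w_G1=7/22 w_G3=7/22 w_R=7/22
row2: w_G1=15/22 w_G3=-7/22 w_R=0
total: w_G1=1 w_G3=0 w_R=7/22
asked value: 7/22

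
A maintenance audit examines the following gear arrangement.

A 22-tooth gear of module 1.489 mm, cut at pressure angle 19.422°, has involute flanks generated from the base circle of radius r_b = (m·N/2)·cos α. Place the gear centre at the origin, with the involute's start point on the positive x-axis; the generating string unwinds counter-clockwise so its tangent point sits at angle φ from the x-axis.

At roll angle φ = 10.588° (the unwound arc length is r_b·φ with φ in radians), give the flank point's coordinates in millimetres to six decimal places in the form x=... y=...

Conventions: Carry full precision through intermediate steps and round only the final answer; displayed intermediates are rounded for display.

class = single-mesh tooth geometry [base-circle involute, m = 1.489, 22T]
pitch radius r_p = m·N/2 = 1.489·22/2 = 16.379000
base radius r_b = r_p·cos α = 16.379000·cos 19.422° = 15.446954
roll angle φ = 10.588° = 0.18479546 rad
x = r_b·(cos φ + φ·sin φ) = 15.708458
y = r_b·(sin φ − φ·cos φ) = 0.032383

x=15.708458 y=0.032383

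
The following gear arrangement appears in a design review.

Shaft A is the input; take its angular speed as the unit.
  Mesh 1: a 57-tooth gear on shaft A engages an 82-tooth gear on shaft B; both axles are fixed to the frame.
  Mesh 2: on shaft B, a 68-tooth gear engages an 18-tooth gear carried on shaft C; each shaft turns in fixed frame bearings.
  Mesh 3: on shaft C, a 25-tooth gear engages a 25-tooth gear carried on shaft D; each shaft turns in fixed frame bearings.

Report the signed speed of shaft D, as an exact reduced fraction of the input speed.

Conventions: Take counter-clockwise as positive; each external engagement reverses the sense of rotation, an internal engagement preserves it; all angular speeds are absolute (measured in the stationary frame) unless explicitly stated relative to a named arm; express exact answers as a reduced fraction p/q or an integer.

-323/123

3-mesh fixed-axis compound train (all bearings frame-fixed)
mesh 1 [57T→82T]: |ω|/ω_in = 1×57/82 = 57/82, sense flips to −
mesh 2 [68T→18T]: |ω|/ω_in = (57/82)×68/18 = 323/123, sense flips to +
mesh 3 [25T→25T]: |ω|/ω_in = (323/123)×25/25 = 323/123, sense flips to −
signed output speed (× input speed) = -323/123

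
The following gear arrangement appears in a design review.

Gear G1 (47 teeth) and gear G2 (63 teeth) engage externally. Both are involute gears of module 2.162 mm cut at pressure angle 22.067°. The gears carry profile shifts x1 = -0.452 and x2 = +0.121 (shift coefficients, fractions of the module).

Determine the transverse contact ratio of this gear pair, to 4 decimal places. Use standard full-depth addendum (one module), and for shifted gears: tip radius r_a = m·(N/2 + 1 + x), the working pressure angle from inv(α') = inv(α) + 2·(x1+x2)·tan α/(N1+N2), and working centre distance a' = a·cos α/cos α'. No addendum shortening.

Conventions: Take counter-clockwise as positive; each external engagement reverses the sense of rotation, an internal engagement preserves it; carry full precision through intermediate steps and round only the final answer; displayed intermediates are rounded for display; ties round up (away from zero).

recognized (one external pair, fixed centres): single-mesh tooth geometry, m = 2.162, N1 = 47, N2 = 63
base radii: r_b1 = 47.085142, r_b2 = 63.114126
tip radii: r_a1 = 51.991776, r_a2 = 70.526602
inv(α') = inv(22.067°) + 2·(-0.452+0.121)·tan α/(47+63) = 0.01780563  ⇒  α' = 21.17750°
a' = a·cos α / cos α' = 118.9100·cos 22.067°/cos 21.17750° = 118.180501
action lengths: √(r_a1²−r_b1²) = 22.048451, √(r_a2²−r_b2²) = 31.473936
base pitch p_b = π·m·cos α = 6.294567
CR = (22.048451 + 31.473936 − 118.180501·sin 21.17750°)/6.294567 = 1.720323
contact ratio ≈ 1.7203

1.7203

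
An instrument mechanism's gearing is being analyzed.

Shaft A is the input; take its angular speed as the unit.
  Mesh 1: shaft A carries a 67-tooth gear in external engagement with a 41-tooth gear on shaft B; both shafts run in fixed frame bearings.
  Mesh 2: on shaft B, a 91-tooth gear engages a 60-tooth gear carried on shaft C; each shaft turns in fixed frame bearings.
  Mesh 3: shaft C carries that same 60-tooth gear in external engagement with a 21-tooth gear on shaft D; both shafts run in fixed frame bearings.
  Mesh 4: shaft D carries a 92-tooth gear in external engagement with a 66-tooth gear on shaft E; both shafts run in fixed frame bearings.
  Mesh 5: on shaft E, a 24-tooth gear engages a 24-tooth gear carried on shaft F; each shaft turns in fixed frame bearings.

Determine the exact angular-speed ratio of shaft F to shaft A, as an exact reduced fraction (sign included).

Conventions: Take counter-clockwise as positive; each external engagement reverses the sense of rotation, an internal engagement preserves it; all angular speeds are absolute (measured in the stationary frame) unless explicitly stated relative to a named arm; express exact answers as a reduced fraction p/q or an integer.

-40066/4059

class = fixed-axis compound train [5 meshes; 5 ratios multiply, 5 sense flips]
mesh 1 [67T→41T]: running ratio 67/41, sense −
mesh 2 [91T→60T]: running ratio 6097/2460, sense +
mesh 3 [60T→21T]: running ratio 871/123, sense −
mesh 4 [92T→66T]: running ratio 40066/4059, sense +
mesh 5 [24T→24T]: running ratio 40066/4059, sense −
ω_out/ω_in = -40066/4059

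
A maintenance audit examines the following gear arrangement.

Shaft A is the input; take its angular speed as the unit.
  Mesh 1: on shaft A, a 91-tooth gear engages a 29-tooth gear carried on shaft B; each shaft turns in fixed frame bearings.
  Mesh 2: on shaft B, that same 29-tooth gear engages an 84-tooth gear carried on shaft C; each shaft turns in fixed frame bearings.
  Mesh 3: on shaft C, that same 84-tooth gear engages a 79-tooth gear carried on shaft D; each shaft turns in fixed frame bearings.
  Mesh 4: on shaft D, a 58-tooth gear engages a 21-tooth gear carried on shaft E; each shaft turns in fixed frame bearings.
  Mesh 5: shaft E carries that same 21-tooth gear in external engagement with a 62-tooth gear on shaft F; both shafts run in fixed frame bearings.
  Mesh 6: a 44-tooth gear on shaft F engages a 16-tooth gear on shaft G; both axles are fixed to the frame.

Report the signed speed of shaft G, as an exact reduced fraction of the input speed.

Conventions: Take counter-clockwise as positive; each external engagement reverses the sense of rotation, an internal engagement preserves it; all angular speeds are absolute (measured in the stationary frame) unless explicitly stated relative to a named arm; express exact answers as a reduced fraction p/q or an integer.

29029/9796

6-mesh fixed-axis compound train (all bearings frame-fixed)
mesh 1 [91T→29T]: |ω|/ω_in = 1×91/29 = 91/29, sense flips to −
mesh 2 [29T→84T]: |ω|/ω_in = (91/29)×29/84 = 13/12, sense flips to +
mesh 3 [84T→79T]: |ω|/ω_in = (13/12)×84/79 = 91/79, sense flips to −
mesh 4 [58T→21T]: |ω|/ω_in = (91/79)×58/21 = 754/237, sense flips to +
mesh 5 [21T→62T]: |ω|/ω_in = (754/237)×21/62 = 2639/2449, sense flips to −
mesh 6 [44T→16T]: |ω|/ω_in = (2639/2449)×44/16 = 29029/9796, sense flips to +
signed output speed (× input speed) = 29029/9796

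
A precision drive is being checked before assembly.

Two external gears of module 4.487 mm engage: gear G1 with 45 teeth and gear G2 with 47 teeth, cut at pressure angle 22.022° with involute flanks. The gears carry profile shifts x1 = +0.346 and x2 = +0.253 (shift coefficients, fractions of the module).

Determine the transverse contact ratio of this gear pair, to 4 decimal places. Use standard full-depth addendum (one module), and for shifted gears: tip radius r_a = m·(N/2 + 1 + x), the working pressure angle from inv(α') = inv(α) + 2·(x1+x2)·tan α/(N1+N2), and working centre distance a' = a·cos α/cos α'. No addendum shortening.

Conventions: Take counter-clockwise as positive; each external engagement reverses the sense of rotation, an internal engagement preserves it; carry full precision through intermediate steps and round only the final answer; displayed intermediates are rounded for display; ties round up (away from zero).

1.5706

topology: single-mesh involute geometry — m = 4.487, 45T/47T pair
base radii: r_b1 = 93.591636, r_b2 = 97.751264
tip radii: r_a1 = 106.997002, r_a2 = 111.066711
inv(α') = inv(22.022°) + 2·(+0.346+0.253)·tan α/(45+47) = 0.02538348  ⇒  α' = 23.71699°
a' = a·cos α / cos α' = 206.4020·cos 22.022°/cos 23.71699° = 208.993822
action lengths: √(r_a1²−r_b1²) = 51.855223, √(r_a2²−r_b2²) = 52.730491
base pitch p_b = π·m·cos α = 13.067858
CR = (51.855223 + 52.730491 − 208.993822·sin 23.71699°)/13.067858 = 1.570598
contact ratio ≈ 1.5706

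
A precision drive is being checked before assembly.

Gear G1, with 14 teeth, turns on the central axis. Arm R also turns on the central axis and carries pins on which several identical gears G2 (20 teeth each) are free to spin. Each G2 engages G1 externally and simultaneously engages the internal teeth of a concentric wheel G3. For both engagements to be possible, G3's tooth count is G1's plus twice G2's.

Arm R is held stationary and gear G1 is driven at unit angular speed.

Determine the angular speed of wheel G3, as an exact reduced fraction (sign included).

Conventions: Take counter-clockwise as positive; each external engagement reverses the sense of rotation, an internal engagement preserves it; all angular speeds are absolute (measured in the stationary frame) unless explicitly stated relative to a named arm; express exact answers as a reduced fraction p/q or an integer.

-7/27

planetary set (14T centre, 20T on arm, 54T internal) — Willis relation
ring teeth: 14 + 2·20 = 54
14(ω_sun−ω_arm) = −54(ω_ring−ω_arm),  ω_arm = 0, ω_sun = 1
ω_ring = 0 − (14/54)(1−0) = -7/27
exact speed ratio = -7/27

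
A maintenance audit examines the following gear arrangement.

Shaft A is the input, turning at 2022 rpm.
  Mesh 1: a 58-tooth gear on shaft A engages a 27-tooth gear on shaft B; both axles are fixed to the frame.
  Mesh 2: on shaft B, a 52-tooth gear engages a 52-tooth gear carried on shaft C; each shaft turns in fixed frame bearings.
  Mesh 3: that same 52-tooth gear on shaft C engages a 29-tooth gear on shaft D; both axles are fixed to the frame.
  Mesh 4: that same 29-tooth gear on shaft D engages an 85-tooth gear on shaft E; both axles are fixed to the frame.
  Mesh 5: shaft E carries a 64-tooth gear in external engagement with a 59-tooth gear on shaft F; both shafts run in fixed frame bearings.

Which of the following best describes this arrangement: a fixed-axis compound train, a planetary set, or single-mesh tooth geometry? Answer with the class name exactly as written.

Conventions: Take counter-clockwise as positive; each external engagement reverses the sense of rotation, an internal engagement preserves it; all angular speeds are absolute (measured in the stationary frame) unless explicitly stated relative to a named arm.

class = fixed-axis compound train [5 meshes; 5 ratios multiply, 5 sense flips]
classification: fixed-axis compound train

fixed-axis compound train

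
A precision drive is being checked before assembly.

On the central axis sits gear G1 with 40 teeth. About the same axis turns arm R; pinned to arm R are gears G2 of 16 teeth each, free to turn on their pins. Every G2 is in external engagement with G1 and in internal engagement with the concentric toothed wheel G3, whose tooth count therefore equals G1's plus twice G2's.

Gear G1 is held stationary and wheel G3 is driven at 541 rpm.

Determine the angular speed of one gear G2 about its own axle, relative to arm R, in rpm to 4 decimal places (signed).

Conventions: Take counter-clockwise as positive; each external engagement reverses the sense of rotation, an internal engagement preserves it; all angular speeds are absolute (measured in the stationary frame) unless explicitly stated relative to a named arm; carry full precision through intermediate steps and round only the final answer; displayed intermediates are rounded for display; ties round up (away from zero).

+869.4643 rpm

recognized (axles ride arm R): planetary set, 40/16/72 teeth
normalise by the input: solve with ω_ring = 1, then scale by 541 rpm
ring teeth: 40 + 2·16 = 72
40(ω_sun−ω_arm) = −72(ω_ring−ω_arm),  ω_sun = 0, ω_ring = 1
40(0−ω_arm) = −72(1−ω_arm)  ⇒  112·ω_arm = 72  ⇒  ω_arm = 9/14
sun–planet mesh: 40·(0−9/14) = −16·(ω_p−ω_arm)  ⇒  ω_p−ω_arm = 45/28
scale: ω_p−ω_arm = 45/28 × 541 rpm = +869.4643 rpm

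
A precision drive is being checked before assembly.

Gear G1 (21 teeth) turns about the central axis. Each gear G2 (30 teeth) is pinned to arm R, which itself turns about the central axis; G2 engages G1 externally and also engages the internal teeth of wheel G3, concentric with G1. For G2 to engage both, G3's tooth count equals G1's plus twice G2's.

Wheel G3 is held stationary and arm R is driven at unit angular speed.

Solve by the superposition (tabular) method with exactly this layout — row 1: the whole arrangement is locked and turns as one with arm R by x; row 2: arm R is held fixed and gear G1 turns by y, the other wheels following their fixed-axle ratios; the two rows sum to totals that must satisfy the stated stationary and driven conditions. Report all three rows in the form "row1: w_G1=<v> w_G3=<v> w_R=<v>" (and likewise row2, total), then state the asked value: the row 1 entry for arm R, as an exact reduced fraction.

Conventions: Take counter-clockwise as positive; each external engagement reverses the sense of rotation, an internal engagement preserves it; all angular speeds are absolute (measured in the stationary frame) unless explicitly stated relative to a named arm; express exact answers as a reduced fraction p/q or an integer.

row1: w_G1=1 w_G3=1 w_R=1
row2: w_G1=27/7 w_G3=-1 w_R=0
total: w_G1=34/7 w_G3=0 w_R=1
asked value: 1

topology: planetary set — G1 21T / G2 30T / G3 81T, arm = carrier (Willis)
row 1 (train locked, turned with arm): all members turn x
row 2: sun turns y, ring = −(21/81)·y, arm 0
boundary: total ω_ring = x − (21/81)·y = 0 and total ω_arm = x = 1  ⇒  y = 27/7, x = 1
row 2 ring = −(21/81)·27/7 = -1
totals (row 1 + row 2): sun 1 + 27/7 = 34/7, ring 1 + (-1) = 0, arm 1 + 0 = 1
asked cell (row1, arm) = 1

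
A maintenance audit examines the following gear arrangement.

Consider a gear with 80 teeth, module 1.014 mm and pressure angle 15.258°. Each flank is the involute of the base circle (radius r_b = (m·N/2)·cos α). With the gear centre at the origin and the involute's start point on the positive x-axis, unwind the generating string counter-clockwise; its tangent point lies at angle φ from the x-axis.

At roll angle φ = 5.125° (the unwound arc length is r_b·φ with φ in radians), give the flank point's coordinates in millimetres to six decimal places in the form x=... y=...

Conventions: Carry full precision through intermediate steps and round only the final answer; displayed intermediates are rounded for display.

x=39.286511 y=0.009327

recognized (one wheel, involute flank): single-mesh tooth geometry, m = 1.014, N = 80
pitch radius r_p = m·N/2 = 1.014·80/2 = 40.560000
base radius r_b = r_p·cos α = 40.560000·cos 15.258° = 39.130284
roll angle φ = 5.125° = 0.08944812 rad
x = r_b·(cos φ + φ·sin φ) = 39.286511
y = r_b·(sin φ − φ·cos φ) = 0.009327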